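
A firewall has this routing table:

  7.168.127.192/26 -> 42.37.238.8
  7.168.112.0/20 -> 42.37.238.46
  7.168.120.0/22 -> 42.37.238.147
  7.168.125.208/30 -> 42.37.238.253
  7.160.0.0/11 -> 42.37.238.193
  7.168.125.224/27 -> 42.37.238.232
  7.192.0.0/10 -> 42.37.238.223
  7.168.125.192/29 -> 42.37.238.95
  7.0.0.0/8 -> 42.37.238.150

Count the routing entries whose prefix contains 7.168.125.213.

3

Prefixes containing 7.168.125.213:
  7.0.0.0/8 (7.0.0.0 - 7.255.255.255)
  7.160.0.0/11 (7.160.0.0 - 7.191.255.255)
  7.168.112.0/20 (7.168.112.0 - 7.168.127.255)
Total matching entries: 3.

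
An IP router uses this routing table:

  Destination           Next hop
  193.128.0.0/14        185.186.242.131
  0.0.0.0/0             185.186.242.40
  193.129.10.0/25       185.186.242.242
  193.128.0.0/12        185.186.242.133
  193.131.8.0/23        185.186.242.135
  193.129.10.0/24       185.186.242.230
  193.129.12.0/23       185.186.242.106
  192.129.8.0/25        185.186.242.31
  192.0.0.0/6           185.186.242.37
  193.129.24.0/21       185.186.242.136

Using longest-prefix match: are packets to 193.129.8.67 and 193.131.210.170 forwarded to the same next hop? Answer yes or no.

193.129.8.67: longest match 193.128.0.0/14 -> 185.186.242.131
193.131.210.170: longest match 193.128.0.0/14 -> 185.186.242.131

yes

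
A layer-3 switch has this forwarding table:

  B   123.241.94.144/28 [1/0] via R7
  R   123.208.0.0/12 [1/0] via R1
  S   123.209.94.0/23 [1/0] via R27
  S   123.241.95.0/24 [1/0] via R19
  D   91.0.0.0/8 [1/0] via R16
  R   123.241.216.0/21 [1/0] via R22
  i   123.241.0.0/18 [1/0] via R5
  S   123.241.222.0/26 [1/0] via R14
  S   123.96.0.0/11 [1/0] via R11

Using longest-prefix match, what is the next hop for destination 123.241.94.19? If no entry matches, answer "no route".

no route

No entry's prefix contains 123.241.94.19; there is no default route.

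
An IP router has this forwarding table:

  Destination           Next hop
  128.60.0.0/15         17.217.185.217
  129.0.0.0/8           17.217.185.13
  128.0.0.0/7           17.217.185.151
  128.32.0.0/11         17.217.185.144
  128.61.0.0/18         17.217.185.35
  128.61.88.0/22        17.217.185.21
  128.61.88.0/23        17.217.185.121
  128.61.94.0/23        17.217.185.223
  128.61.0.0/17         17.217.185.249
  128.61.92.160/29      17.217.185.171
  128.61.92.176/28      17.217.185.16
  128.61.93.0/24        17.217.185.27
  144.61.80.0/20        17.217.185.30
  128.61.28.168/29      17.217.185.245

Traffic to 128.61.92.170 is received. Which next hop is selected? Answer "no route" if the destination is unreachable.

Routes whose prefix contains 128.61.92.170:
  128.0.0.0/7 (128.0.0.0 - 129.255.255.255) -> 17.217.185.151
  128.32.0.0/11 (128.32.0.0 - 128.63.255.255) -> 17.217.185.144
  128.60.0.0/15 (128.60.0.0 - 128.61.255.255) -> 17.217.185.217
  128.61.0.0/17 (128.61.0.0 - 128.61.127.255) -> 17.217.185.249
More-specific entries that do NOT match:
  128.61.92.160/29 (128.61.92.160 - 128.61.92.167) does not contain 128.61.92.170
  128.61.28.168/29 (128.61.28.168 - 128.61.28.175) does not contain 128.61.92.170
  128.61.92.176/28 (128.61.92.176 - 128.61.92.191) does not contain 128.61.92.170
  128.61.93.0/24 (128.61.93.0 - 128.61.93.255) does not contain 128.61.92.170
  128.61.88.0/23 (128.61.88.0 - 128.61.89.255) does not contain 128.61.92.170
  128.61.94.0/23 (128.61.94.0 - 128.61.95.255) does not contain 128.61.92.170
  128.61.88.0/22 (128.61.88.0 - 128.61.91.255) does not contain 128.61.92.170
  144.61.80.0/20 (144.61.80.0 - 144.61.95.255) does not contain 128.61.92.170
  128.61.0.0/18 (128.61.0.0 - 128.61.63.255) does not contain 128.61.92.170
Longest matching prefix is /17 -> next hop 17.217.185.249.

17.217.185.249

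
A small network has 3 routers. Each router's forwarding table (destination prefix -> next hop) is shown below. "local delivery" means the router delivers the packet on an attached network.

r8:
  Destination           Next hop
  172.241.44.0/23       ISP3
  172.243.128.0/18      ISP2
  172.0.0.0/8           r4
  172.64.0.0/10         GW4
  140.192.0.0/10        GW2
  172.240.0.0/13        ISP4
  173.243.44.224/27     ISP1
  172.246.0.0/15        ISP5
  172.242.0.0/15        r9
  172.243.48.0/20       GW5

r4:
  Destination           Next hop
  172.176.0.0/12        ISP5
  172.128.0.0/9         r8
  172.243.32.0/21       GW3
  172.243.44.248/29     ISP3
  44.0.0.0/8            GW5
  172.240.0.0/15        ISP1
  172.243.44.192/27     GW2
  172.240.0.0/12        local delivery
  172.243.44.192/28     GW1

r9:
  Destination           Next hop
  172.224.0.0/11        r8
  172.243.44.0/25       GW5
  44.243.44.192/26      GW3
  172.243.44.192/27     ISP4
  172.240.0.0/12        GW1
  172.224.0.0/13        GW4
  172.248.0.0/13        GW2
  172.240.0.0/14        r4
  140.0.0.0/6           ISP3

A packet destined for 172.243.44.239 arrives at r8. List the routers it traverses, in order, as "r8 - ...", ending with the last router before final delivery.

At r8: longest match for 172.243.44.239 is 172.242.0.0/15 -> r9
At r9: longest match for 172.243.44.239 is 172.240.0.0/14 -> r4
At r4: longest match for 172.243.44.239 is 172.240.0.0/12 -> local delivery

r8 - r9 - r4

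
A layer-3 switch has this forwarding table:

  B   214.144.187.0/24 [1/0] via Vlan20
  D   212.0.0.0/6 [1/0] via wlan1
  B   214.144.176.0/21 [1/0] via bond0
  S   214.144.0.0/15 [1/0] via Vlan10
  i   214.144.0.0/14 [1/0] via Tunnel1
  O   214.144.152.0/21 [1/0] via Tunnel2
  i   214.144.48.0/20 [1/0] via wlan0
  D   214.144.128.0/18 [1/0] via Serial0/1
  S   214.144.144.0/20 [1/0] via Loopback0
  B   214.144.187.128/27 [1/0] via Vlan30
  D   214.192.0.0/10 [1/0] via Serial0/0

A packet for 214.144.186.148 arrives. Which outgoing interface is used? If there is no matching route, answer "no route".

Serial0/1

Routes whose prefix contains 214.144.186.148:
  212.0.0.0/6 (212.0.0.0 - 215.255.255.255) -> wlan1
  214.144.0.0/14 (214.144.0.0 - 214.147.255.255) -> Tunnel1
  214.144.0.0/15 (214.144.0.0 - 214.145.255.255) -> Vlan10
  214.144.128.0/18 (214.144.128.0 - 214.144.191.255) -> Serial0/1
More-specific entries that do NOT match:
  214.144.187.128/27 (214.144.187.128 - 214.144.187.159) does not contain 214.144.186.148
  214.144.187.0/24 (214.144.187.0 - 214.144.187.255) does not contain 214.144.186.148
  214.144.176.0/21 (214.144.176.0 - 214.144.183.255) does not contain 214.144.186.148
  214.144.152.0/21 (214.144.152.0 - 214.144.159.255) does not contain 214.144.186.148
  214.144.48.0/20 (214.144.48.0 - 214.144.63.255) does not contain 214.144.186.148
  214.144.144.0/20 (214.144.144.0 - 214.144.159.255) does not contain 214.144.186.148
Longest matching prefix is /18 -> interface Serial0/1.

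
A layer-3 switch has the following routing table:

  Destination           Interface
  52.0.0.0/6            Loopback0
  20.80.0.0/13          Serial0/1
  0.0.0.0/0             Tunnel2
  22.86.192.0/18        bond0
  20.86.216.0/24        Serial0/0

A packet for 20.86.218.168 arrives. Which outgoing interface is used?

Routes whose prefix contains 20.86.218.168:
  0.0.0.0/0 (default, matches everything) -> Tunnel2
  20.80.0.0/13 (20.80.0.0 - 20.87.255.255) -> Serial0/1
More-specific entries that do NOT match:
  20.86.216.0/24 (20.86.216.0 - 20.86.216.255) does not contain 20.86.218.168
  22.86.192.0/18 (22.86.192.0 - 22.86.255.255) does not contain 20.86.218.168
Longest matching prefix is /13 -> interface Serial0/1.

Serial0/1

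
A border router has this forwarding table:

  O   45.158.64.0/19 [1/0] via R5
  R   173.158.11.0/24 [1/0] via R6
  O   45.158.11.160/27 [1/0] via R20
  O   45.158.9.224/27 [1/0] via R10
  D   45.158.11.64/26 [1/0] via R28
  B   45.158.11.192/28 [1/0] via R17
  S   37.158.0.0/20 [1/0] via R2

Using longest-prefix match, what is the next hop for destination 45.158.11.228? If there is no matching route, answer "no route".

no route

No entry's prefix contains 45.158.11.228; there is no default route.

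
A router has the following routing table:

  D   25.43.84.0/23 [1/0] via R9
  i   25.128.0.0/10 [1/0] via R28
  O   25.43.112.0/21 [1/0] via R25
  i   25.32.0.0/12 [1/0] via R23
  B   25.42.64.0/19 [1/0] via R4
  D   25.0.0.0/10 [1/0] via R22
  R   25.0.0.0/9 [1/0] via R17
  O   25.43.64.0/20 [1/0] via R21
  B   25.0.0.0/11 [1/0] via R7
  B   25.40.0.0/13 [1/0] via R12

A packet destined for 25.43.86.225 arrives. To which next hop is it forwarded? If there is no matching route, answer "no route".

Routes whose prefix contains 25.43.86.225:
  25.0.0.0/9 (25.0.0.0 - 25.127.255.255) -> R17
  25.0.0.0/10 (25.0.0.0 - 25.63.255.255) -> R22
  25.32.0.0/12 (25.32.0.0 - 25.47.255.255) -> R23
  25.40.0.0/13 (25.40.0.0 - 25.47.255.255) -> R12
More-specific entries that do NOT match:
  25.43.84.0/23 (25.43.84.0 - 25.43.85.255) does not contain 25.43.86.225
  25.43.112.0/21 (25.43.112.0 - 25.43.119.255) does not contain 25.43.86.225
  25.43.64.0/20 (25.43.64.0 - 25.43.79.255) does not contain 25.43.86.225
  25.42.64.0/19 (25.42.64.0 - 25.42.95.255) does not contain 25.43.86.225
Longest matching prefix is /13 -> next hop R12.

R12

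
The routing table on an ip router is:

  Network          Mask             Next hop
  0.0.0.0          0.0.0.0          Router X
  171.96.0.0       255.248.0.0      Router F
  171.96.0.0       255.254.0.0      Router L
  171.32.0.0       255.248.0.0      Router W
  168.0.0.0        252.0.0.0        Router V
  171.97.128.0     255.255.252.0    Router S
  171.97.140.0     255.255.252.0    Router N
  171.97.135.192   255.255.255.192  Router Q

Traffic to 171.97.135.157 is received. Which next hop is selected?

Routes whose prefix contains 171.97.135.157:
  0.0.0.0/0 (default, matches everything) -> Router X
  168.0.0.0/6 (168.0.0.0 - 171.255.255.255) -> Router V
  171.96.0.0/13 (171.96.0.0 - 171.103.255.255) -> Router F
  171.96.0.0/15 (171.96.0.0 - 171.97.255.255) -> Router L
More-specific entries that do NOT match:
  171.97.135.192/26 (171.97.135.192 - 171.97.135.255) does not contain 171.97.135.157
  171.97.128.0/22 (171.97.128.0 - 171.97.131.255) does not contain 171.97.135.157
  171.97.140.0/22 (171.97.140.0 - 171.97.143.255) does not contain 171.97.135.157
Longest matching prefix is /15 -> next hop Router L.

Router L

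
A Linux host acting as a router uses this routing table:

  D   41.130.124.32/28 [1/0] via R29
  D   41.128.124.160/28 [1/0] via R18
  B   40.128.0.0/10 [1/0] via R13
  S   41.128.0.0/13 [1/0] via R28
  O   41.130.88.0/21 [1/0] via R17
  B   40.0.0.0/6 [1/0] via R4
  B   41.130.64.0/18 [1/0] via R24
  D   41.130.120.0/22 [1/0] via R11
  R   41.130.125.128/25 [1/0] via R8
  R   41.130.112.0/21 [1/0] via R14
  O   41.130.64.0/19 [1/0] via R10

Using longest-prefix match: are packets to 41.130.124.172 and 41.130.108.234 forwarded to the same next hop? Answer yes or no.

41.130.124.172: longest match 41.130.64.0/18 -> R24
41.130.108.234: longest match 41.130.64.0/18 -> R24

yes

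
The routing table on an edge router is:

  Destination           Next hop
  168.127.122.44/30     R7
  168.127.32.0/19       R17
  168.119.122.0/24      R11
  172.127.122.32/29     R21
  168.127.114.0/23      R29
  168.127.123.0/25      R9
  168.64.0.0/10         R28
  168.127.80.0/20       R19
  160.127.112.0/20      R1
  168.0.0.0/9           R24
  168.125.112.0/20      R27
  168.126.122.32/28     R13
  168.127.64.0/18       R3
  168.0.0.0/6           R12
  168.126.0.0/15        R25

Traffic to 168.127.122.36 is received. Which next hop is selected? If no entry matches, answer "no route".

Routes whose prefix contains 168.127.122.36:
  168.0.0.0/6 (168.0.0.0 - 171.255.255.255) -> R12
  168.0.0.0/9 (168.0.0.0 - 168.127.255.255) -> R24
  168.64.0.0/10 (168.64.0.0 - 168.127.255.255) -> R28
  168.126.0.0/15 (168.126.0.0 - 168.127.255.255) -> R25
  168.127.64.0/18 (168.127.64.0 - 168.127.127.255) -> R3
More-specific entries that do NOT match:
  168.127.122.44/30 (168.127.122.44 - 168.127.122.47) does not contain 168.127.122.36
  172.127.122.32/29 (172.127.122.32 - 172.127.122.39) does not contain 168.127.122.36
  168.126.122.32/28 (168.126.122.32 - 168.126.122.47) does not contain 168.127.122.36
  168.127.123.0/25 (168.127.123.0 - 168.127.123.127) does not contain 168.127.122.36
  168.119.122.0/24 (168.119.122.0 - 168.119.122.255) does not contain 168.127.122.36
  168.127.114.0/23 (168.127.114.0 - 168.127.115.255) does not contain 168.127.122.36
  168.127.80.0/20 (168.127.80.0 - 168.127.95.255) does not contain 168.127.122.36
  160.127.112.0/20 (160.127.112.0 - 160.127.127.255) does not contain 168.127.122.36
  168.125.112.0/20 (168.125.112.0 - 168.125.127.255) does not contain 168.127.122.36
  168.127.32.0/19 (168.127.32.0 - 168.127.63.255) does not contain 168.127.122.36
Longest matching prefix is /18 -> next hop R3.

R3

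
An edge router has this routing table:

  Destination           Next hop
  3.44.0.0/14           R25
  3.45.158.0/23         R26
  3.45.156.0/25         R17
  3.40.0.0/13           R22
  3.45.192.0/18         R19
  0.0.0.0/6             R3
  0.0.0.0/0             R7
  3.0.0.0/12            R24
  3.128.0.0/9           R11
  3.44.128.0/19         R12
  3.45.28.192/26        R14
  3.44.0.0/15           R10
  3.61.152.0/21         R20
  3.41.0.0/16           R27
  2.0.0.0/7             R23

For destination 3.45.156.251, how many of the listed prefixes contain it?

Prefixes containing 3.45.156.251:
  0.0.0.0/0 (default, matches everything)
  0.0.0.0/6 (0.0.0.0 - 3.255.255.255)
  2.0.0.0/7 (2.0.0.0 - 3.255.255.255)
  3.40.0.0/13 (3.40.0.0 - 3.47.255.255)
  3.44.0.0/14 (3.44.0.0 - 3.47.255.255)
  3.44.0.0/15 (3.44.0.0 - 3.45.255.255)
Total matching entries: 6.

6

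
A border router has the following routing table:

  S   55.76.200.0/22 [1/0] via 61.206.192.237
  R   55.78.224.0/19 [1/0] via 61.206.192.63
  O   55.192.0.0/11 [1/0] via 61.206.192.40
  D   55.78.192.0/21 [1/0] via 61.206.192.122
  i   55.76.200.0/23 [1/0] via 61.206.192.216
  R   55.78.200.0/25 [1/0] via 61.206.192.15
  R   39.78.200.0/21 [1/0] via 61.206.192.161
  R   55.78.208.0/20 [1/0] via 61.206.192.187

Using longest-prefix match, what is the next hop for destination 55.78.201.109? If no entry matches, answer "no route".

No entry's prefix contains 55.78.201.109; there is no default route.

no route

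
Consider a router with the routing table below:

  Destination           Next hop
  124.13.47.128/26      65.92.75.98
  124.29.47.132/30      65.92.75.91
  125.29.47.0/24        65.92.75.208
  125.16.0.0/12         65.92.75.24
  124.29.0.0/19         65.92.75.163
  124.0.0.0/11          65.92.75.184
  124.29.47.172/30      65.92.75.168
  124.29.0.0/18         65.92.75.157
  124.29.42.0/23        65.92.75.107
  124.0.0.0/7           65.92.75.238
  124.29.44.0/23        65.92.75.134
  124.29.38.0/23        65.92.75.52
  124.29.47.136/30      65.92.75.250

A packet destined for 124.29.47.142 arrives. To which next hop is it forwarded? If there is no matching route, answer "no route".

65.92.75.157

Routes whose prefix contains 124.29.47.142:
  124.0.0.0/7 (124.0.0.0 - 125.255.255.255) -> 65.92.75.238
  124.0.0.0/11 (124.0.0.0 - 124.31.255.255) -> 65.92.75.184
  124.29.0.0/18 (124.29.0.0 - 124.29.63.255) -> 65.92.75.157
More-specific entries that do NOT match:
  124.29.47.132/30 (124.29.47.132 - 124.29.47.135) does not contain 124.29.47.142
  124.29.47.172/30 (124.29.47.172 - 124.29.47.175) does not contain 124.29.47.142
  124.29.47.136/30 (124.29.47.136 - 124.29.47.139) does not contain 124.29.47.142
  124.13.47.128/26 (124.13.47.128 - 124.13.47.191) does not contain 124.29.47.142
  125.29.47.0/24 (125.29.47.0 - 125.29.47.255) does not contain 124.29.47.142
  124.29.42.0/23 (124.29.42.0 - 124.29.43.255) does not contain 124.29.47.142
  124.29.44.0/23 (124.29.44.0 - 124.29.45.255) does not contain 124.29.47.142
  124.29.38.0/23 (124.29.38.0 - 124.29.39.255) does not contain 124.29.47.142
  124.29.0.0/19 (124.29.0.0 - 124.29.31.255) does not contain 124.29.47.142
Longest matching prefix is /18 -> next hop 65.92.75.157.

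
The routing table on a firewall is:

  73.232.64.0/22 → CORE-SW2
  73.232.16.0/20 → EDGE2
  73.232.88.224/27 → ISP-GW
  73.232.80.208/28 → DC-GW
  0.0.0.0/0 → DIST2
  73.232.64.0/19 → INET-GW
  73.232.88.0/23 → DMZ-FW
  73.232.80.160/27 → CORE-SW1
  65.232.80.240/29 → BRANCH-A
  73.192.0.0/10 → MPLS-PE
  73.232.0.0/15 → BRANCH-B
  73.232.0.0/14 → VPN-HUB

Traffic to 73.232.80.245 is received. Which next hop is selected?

Routes whose prefix contains 73.232.80.245:
  0.0.0.0/0 (default, matches everything) -> DIST2
  73.192.0.0/10 (73.192.0.0 - 73.255.255.255) -> MPLS-PE
  73.232.0.0/14 (73.232.0.0 - 73.235.255.255) -> VPN-HUB
  73.232.0.0/15 (73.232.0.0 - 73.233.255.255) -> BRANCH-B
  73.232.64.0/19 (73.232.64.0 - 73.232.95.255) -> INET-GW
More-specific entries that do NOT match:
  65.232.80.240/29 (65.232.80.240 - 65.232.80.247) does not contain 73.232.80.245
  73.232.80.208/28 (73.232.80.208 - 73.232.80.223) does not contain 73.232.80.245
  73.232.88.224/27 (73.232.88.224 - 73.232.88.255) does not contain 73.232.80.245
  73.232.80.160/27 (73.232.80.160 - 73.232.80.191) does not contain 73.232.80.245
  73.232.88.0/23 (73.232.88.0 - 73.232.89.255) does not contain 73.232.80.245
  73.232.64.0/22 (73.232.64.0 - 73.232.67.255) does not contain 73.232.80.245
  73.232.16.0/20 (73.232.16.0 - 73.232.31.255) does not contain 73.232.80.245
Longest matching prefix is /19 -> next hop INET-GW.

INET-GW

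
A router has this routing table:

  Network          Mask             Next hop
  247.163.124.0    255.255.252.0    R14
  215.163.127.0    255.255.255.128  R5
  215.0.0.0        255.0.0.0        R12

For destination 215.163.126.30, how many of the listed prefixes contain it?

1

Prefixes containing 215.163.126.30:
  215.0.0.0/8 (215.0.0.0 - 215.255.255.255)
Total matching entries: 1.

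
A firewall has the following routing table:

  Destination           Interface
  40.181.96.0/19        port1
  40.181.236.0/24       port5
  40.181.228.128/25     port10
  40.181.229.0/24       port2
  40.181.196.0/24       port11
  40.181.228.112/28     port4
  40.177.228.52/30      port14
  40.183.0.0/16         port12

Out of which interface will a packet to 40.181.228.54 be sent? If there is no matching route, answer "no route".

no route

No entry's prefix contains 40.181.228.54; there is no default route.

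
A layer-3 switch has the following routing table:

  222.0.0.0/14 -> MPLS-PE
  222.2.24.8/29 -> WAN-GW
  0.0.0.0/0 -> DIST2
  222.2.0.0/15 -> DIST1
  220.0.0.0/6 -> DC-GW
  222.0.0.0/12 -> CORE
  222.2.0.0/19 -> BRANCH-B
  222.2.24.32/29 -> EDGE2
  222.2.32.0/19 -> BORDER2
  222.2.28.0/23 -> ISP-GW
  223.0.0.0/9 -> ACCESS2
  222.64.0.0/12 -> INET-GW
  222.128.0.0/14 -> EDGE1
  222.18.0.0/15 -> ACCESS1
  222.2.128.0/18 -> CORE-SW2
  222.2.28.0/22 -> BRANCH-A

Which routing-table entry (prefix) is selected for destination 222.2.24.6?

Entries matching 222.2.24.6:
  0.0.0.0/0 (default, matches everything)
  220.0.0.0/6 (220.0.0.0 - 223.255.255.255)
  222.0.0.0/12 (222.0.0.0 - 222.15.255.255)
  222.0.0.0/14 (222.0.0.0 - 222.3.255.255)
  222.2.0.0/15 (222.2.0.0 - 222.3.255.255)
  222.2.0.0/19 (222.2.0.0 - 222.2.31.255)
Most specific is 222.2.0.0/19.

222.2.0.0/19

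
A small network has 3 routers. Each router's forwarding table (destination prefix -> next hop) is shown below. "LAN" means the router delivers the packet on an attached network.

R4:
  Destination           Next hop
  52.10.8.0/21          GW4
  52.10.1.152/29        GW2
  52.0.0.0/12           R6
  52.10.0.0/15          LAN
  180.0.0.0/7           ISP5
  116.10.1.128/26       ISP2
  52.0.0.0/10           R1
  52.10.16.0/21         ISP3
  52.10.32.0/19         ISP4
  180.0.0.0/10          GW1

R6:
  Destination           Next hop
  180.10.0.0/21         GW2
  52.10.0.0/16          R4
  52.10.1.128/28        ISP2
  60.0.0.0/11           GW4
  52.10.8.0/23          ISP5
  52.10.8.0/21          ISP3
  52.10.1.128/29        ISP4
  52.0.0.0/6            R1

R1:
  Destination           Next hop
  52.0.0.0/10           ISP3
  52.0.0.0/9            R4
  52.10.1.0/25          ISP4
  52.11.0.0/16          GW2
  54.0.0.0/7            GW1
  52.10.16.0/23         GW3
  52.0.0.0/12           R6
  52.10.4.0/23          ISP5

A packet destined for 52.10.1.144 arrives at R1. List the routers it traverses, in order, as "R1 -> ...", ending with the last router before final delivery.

R1 -> R6 -> R4

At R1: longest match for 52.10.1.144 is 52.0.0.0/12 -> R6
At R6: longest match for 52.10.1.144 is 52.10.0.0/16 -> R4
At R4: longest match for 52.10.1.144 is 52.10.0.0/15 -> LAN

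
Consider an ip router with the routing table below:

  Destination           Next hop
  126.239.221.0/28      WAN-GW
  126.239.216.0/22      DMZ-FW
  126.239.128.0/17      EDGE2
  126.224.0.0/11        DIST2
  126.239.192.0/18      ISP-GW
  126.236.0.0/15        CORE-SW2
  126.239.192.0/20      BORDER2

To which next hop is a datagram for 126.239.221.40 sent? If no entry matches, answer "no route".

ISP-GW

Routes whose prefix contains 126.239.221.40:
  126.224.0.0/11 (126.224.0.0 - 126.255.255.255) -> DIST2
  126.239.128.0/17 (126.239.128.0 - 126.239.255.255) -> EDGE2
  126.239.192.0/18 (126.239.192.0 - 126.239.255.255) -> ISP-GW
More-specific entries that do NOT match:
  126.239.221.0/28 (126.239.221.0 - 126.239.221.15) does not contain 126.239.221.40
  126.239.216.0/22 (126.239.216.0 - 126.239.219.255) does not contain 126.239.221.40
  126.239.192.0/20 (126.239.192.0 - 126.239.207.255) does not contain 126.239.221.40
Longest matching prefix is /18 -> next hop ISP-GW.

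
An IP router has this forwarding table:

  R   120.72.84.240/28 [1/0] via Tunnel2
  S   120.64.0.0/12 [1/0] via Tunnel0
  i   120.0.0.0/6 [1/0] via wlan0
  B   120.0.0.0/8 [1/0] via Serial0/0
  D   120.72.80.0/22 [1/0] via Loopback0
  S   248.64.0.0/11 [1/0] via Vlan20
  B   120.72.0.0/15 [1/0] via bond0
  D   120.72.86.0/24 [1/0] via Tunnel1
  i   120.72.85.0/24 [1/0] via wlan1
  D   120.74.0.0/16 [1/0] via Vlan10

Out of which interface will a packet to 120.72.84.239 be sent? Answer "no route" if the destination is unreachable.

bond0

Routes whose prefix contains 120.72.84.239:
  120.0.0.0/6 (120.0.0.0 - 123.255.255.255) -> wlan0
  120.0.0.0/8 (120.0.0.0 - 120.255.255.255) -> Serial0/0
  120.64.0.0/12 (120.64.0.0 - 120.79.255.255) -> Tunnel0
  120.72.0.0/15 (120.72.0.0 - 120.73.255.255) -> bond0
More-specific entries that do NOT match:
  120.72.84.240/28 (120.72.84.240 - 120.72.84.255) does not contain 120.72.84.239
  120.72.86.0/24 (120.72.86.0 - 120.72.86.255) does not contain 120.72.84.239
  120.72.85.0/24 (120.72.85.0 - 120.72.85.255) does not contain 120.72.84.239
  120.72.80.0/22 (120.72.80.0 - 120.72.83.255) does not contain 120.72.84.239
  120.74.0.0/16 (120.74.0.0 - 120.74.255.255) does not contain 120.72.84.239
Longest matching prefix is /15 -> interface bond0.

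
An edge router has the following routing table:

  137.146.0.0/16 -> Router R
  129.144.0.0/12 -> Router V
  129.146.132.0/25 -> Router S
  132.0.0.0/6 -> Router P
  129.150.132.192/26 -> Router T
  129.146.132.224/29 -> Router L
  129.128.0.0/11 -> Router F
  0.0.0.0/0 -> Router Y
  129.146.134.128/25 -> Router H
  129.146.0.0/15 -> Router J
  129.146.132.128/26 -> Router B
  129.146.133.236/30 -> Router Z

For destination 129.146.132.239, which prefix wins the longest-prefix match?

129.146.0.0/15

Entries matching 129.146.132.239:
  0.0.0.0/0 (default, matches everything)
  129.128.0.0/11 (129.128.0.0 - 129.159.255.255)
  129.144.0.0/12 (129.144.0.0 - 129.159.255.255)
  129.146.0.0/15 (129.146.0.0 - 129.147.255.255)
Most specific is 129.146.0.0/15.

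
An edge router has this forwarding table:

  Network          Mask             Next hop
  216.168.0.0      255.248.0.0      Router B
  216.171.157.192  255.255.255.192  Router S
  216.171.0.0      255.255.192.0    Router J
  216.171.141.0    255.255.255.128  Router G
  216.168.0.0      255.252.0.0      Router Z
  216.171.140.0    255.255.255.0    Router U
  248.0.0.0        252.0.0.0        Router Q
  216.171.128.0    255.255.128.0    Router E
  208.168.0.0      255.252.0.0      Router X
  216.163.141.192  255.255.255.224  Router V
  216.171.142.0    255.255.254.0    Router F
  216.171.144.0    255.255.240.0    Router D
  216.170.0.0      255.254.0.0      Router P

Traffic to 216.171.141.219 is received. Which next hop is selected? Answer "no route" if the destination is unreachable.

Routes whose prefix contains 216.171.141.219:
  216.168.0.0/13 (216.168.0.0 - 216.175.255.255) -> Router B
  216.168.0.0/14 (216.168.0.0 - 216.171.255.255) -> Router Z
  216.170.0.0/15 (216.170.0.0 - 216.171.255.255) -> Router P
  216.171.128.0/17 (216.171.128.0 - 216.171.255.255) -> Router E
More-specific entries that do NOT match:
  216.163.141.192/27 (216.163.141.192 - 216.163.141.223) does not contain 216.171.141.219
  216.171.157.192/26 (216.171.157.192 - 216.171.157.255) does not contain 216.171.141.219
  216.171.141.0/25 (216.171.141.0 - 216.171.141.127) does not contain 216.171.141.219
  216.171.140.0/24 (216.171.140.0 - 216.171.140.255) does not contain 216.171.141.219
  216.171.142.0/23 (216.171.142.0 - 216.171.143.255) does not contain 216.171.141.219
  216.171.144.0/20 (216.171.144.0 - 216.171.159.255) does not contain 216.171.141.219
  216.171.0.0/18 (216.171.0.0 - 216.171.63.255) does not contain 216.171.141.219
Longest matching prefix is /17 -> next hop Router E.

Router E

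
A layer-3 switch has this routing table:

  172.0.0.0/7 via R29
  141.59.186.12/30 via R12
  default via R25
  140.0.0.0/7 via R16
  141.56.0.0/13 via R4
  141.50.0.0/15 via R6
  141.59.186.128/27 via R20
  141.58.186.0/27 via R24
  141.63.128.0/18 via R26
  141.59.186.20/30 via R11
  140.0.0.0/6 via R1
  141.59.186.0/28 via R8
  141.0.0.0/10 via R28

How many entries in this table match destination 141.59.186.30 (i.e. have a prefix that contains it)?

Prefixes containing 141.59.186.30:
  0.0.0.0/0 (default, matches everything)
  140.0.0.0/6 (140.0.0.0 - 143.255.255.255)
  140.0.0.0/7 (140.0.0.0 - 141.255.255.255)
  141.0.0.0/10 (141.0.0.0 - 141.63.255.255)
  141.56.0.0/13 (141.56.0.0 - 141.63.255.255)
Total matching entries: 5.

5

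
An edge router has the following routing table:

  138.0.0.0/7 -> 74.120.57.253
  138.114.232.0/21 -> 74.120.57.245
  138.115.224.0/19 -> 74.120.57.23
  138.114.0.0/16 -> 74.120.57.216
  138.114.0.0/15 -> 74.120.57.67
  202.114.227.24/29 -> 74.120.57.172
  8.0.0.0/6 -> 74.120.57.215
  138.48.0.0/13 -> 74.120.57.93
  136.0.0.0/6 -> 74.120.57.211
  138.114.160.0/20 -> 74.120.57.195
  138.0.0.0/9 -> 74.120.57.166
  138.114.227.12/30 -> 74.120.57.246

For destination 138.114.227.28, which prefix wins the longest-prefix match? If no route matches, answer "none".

138.114.0.0/16

Entries matching 138.114.227.28:
  136.0.0.0/6 (136.0.0.0 - 139.255.255.255)
  138.0.0.0/7 (138.0.0.0 - 139.255.255.255)
  138.0.0.0/9 (138.0.0.0 - 138.127.255.255)
  138.114.0.0/15 (138.114.0.0 - 138.115.255.255)
  138.114.0.0/16 (138.114.0.0 - 138.114.255.255)
Most specific is 138.114.0.0/16.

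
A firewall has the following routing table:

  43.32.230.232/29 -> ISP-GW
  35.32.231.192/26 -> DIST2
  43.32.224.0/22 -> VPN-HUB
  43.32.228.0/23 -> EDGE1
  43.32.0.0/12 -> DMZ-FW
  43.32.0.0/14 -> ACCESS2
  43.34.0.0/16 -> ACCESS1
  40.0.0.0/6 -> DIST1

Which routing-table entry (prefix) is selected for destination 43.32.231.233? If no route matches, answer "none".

Entries matching 43.32.231.233:
  40.0.0.0/6 (40.0.0.0 - 43.255.255.255)
  43.32.0.0/12 (43.32.0.0 - 43.47.255.255)
  43.32.0.0/14 (43.32.0.0 - 43.35.255.255)
Most specific is 43.32.0.0/14.

43.32.0.0/14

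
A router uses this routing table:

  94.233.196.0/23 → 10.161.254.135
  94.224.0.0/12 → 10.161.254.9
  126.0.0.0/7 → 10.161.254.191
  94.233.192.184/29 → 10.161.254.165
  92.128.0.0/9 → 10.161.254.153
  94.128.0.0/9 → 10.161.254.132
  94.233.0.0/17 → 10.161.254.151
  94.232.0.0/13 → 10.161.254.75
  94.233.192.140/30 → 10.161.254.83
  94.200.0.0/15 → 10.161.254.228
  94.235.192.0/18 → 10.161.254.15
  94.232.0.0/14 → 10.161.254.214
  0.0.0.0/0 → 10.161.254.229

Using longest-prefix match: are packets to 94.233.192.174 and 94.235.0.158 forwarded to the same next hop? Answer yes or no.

94.233.192.174: longest match 94.232.0.0/14 -> 10.161.254.214
94.235.0.158: longest match 94.232.0.0/14 -> 10.161.254.214

yes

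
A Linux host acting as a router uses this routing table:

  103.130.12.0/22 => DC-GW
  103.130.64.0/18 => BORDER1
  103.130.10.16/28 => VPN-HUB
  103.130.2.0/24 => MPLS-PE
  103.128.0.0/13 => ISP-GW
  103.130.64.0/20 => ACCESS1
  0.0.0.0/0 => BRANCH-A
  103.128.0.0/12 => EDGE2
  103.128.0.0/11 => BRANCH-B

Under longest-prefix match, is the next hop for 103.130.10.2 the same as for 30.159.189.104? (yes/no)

103.130.10.2: longest match 103.128.0.0/13 -> ISP-GW
30.159.189.104: longest match 0.0.0.0/0 -> BRANCH-A

no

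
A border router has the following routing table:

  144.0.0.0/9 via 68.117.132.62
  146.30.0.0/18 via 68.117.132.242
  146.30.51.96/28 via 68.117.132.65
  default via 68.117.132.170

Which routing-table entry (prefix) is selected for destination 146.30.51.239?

Entries matching 146.30.51.239:
  0.0.0.0/0 (default, matches everything)
  146.30.0.0/18 (146.30.0.0 - 146.30.63.255)
Most specific is 146.30.0.0/18.

146.30.0.0/18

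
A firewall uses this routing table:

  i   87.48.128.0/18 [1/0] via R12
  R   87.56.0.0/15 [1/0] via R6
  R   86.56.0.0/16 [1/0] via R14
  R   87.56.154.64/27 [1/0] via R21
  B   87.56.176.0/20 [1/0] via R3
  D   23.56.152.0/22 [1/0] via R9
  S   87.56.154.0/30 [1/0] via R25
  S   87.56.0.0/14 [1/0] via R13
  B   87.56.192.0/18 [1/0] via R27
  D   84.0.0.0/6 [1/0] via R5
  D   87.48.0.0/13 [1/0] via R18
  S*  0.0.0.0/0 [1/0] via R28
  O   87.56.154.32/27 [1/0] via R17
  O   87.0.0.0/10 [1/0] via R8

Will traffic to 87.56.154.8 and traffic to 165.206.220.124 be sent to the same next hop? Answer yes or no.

no

87.56.154.8: longest match 87.56.0.0/15 -> R6
165.206.220.124: longest match 0.0.0.0/0 -> R28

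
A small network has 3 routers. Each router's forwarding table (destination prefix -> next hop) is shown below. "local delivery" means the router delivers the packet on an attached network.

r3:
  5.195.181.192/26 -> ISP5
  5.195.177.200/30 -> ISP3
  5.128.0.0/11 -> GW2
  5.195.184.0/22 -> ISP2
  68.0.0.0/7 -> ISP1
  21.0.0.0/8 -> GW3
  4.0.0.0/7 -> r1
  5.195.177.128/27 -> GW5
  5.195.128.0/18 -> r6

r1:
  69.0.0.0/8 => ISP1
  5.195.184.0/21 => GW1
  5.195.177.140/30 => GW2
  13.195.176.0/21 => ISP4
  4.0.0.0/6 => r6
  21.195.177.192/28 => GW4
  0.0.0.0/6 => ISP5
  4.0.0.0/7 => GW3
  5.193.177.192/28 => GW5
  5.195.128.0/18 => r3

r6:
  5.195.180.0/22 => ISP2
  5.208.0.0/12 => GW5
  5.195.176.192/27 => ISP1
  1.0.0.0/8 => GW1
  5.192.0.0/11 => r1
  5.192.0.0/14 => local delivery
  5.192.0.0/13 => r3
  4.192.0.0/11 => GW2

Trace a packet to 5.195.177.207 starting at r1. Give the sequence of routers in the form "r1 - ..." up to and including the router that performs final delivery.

At r1: longest match for 5.195.177.207 is 5.195.128.0/18 -> r3
At r3: longest match for 5.195.177.207 is 5.195.128.0/18 -> r6
At r6: longest match for 5.195.177.207 is 5.192.0.0/14 -> local delivery

r1 - r3 - r6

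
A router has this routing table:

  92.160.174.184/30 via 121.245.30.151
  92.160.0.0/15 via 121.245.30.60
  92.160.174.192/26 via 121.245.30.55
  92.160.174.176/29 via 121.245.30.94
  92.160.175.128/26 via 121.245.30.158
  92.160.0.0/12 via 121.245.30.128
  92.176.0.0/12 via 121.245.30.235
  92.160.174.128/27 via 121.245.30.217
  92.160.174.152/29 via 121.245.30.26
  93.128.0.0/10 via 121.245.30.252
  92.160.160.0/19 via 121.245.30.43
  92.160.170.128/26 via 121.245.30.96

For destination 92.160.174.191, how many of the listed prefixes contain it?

Prefixes containing 92.160.174.191:
  92.160.0.0/12 (92.160.0.0 - 92.175.255.255)
  92.160.0.0/15 (92.160.0.0 - 92.161.255.255)
  92.160.160.0/19 (92.160.160.0 - 92.160.191.255)
Total matching entries: 3.

3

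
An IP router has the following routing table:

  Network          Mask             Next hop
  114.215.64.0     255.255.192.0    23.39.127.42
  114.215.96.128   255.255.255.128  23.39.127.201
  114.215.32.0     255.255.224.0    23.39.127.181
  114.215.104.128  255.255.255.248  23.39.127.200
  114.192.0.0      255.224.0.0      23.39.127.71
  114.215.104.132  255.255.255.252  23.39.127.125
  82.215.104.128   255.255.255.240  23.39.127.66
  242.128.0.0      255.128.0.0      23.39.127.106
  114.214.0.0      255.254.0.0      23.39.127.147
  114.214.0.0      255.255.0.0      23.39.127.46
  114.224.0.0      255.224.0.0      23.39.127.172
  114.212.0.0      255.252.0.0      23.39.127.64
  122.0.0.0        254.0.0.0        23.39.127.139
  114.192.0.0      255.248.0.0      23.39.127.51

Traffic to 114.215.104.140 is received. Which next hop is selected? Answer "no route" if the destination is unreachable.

23.39.127.42

Routes whose prefix contains 114.215.104.140:
  114.192.0.0/11 (114.192.0.0 - 114.223.255.255) -> 23.39.127.71
  114.212.0.0/14 (114.212.0.0 - 114.215.255.255) -> 23.39.127.64
  114.214.0.0/15 (114.214.0.0 - 114.215.255.255) -> 23.39.127.147
  114.215.64.0/18 (114.215.64.0 - 114.215.127.255) -> 23.39.127.42
More-specific entries that do NOT match:
  114.215.104.132/30 (114.215.104.132 - 114.215.104.135) does not contain 114.215.104.140
  114.215.104.128/29 (114.215.104.128 - 114.215.104.135) does not contain 114.215.104.140
  82.215.104.128/28 (82.215.104.128 - 82.215.104.143) does not contain 114.215.104.140
  114.215.96.128/25 (114.215.96.128 - 114.215.96.255) does not contain 114.215.104.140
  114.215.32.0/19 (114.215.32.0 - 114.215.63.255) does not contain 114.215.104.140
Longest matching prefix is /18 -> next hop 23.39.127.42.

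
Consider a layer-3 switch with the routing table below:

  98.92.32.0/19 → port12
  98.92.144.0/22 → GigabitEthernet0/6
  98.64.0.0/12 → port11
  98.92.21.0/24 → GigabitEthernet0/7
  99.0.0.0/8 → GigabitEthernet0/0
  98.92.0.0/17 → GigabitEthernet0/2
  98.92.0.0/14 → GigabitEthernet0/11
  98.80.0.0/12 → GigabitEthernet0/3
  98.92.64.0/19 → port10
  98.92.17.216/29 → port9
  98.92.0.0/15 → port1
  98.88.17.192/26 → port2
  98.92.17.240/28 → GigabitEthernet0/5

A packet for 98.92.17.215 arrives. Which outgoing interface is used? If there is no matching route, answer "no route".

GigabitEthernet0/2

Routes whose prefix contains 98.92.17.215:
  98.80.0.0/12 (98.80.0.0 - 98.95.255.255) -> GigabitEthernet0/3
  98.92.0.0/14 (98.92.0.0 - 98.95.255.255) -> GigabitEthernet0/11
  98.92.0.0/15 (98.92.0.0 - 98.93.255.255) -> port1
  98.92.0.0/17 (98.92.0.0 - 98.92.127.255) -> GigabitEthernet0/2
More-specific entries that do NOT match:
  98.92.17.216/29 (98.92.17.216 - 98.92.17.223) does not contain 98.92.17.215
  98.92.17.240/28 (98.92.17.240 - 98.92.17.255) does not contain 98.92.17.215
  98.88.17.192/26 (98.88.17.192 - 98.88.17.255) does not contain 98.92.17.215
  98.92.21.0/24 (98.92.21.0 - 98.92.21.255) does not contain 98.92.17.215
  98.92.144.0/22 (98.92.144.0 - 98.92.147.255) does not contain 98.92.17.215
  98.92.32.0/19 (98.92.32.0 - 98.92.63.255) does not contain 98.92.17.215
  98.92.64.0/19 (98.92.64.0 - 98.92.95.255) does not contain 98.92.17.215
Longest matching prefix is /17 -> interface GigabitEthernet0/2.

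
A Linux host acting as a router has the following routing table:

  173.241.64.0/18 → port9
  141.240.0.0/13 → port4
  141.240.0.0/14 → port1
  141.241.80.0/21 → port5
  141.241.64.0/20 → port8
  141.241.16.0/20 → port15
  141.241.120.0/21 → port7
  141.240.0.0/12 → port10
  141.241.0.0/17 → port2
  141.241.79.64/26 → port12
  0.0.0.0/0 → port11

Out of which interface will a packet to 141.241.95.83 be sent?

port2

Routes whose prefix contains 141.241.95.83:
  0.0.0.0/0 (default, matches everything) -> port11
  141.240.0.0/12 (141.240.0.0 - 141.255.255.255) -> port10
  141.240.0.0/13 (141.240.0.0 - 141.247.255.255) -> port4
  141.240.0.0/14 (141.240.0.0 - 141.243.255.255) -> port1
  141.241.0.0/17 (141.241.0.0 - 141.241.127.255) -> port2
More-specific entries that do NOT match:
  141.241.79.64/26 (141.241.79.64 - 141.241.79.127) does not contain 141.241.95.83
  141.241.80.0/21 (141.241.80.0 - 141.241.87.255) does not contain 141.241.95.83
  141.241.120.0/21 (141.241.120.0 - 141.241.127.255) does not contain 141.241.95.83
  141.241.64.0/20 (141.241.64.0 - 141.241.79.255) does not contain 141.241.95.83
  141.241.16.0/20 (141.241.16.0 - 141.241.31.255) does not contain 141.241.95.83
  173.241.64.0/18 (173.241.64.0 - 173.241.127.255) does not contain 141.241.95.83
Longest matching prefix is /17 -> interface port2.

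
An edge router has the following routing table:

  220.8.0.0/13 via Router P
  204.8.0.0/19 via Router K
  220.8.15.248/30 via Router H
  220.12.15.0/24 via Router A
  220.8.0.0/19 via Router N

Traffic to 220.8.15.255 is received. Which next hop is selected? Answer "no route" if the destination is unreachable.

Router N

Routes whose prefix contains 220.8.15.255:
  220.8.0.0/13 (220.8.0.0 - 220.15.255.255) -> Router P
  220.8.0.0/19 (220.8.0.0 - 220.8.31.255) -> Router N
More-specific entries that do NOT match:
  220.8.15.248/30 (220.8.15.248 - 220.8.15.251) does not contain 220.8.15.255
  220.12.15.0/24 (220.12.15.0 - 220.12.15.255) does not contain 220.8.15.255
Longest matching prefix is /19 -> next hop Router N.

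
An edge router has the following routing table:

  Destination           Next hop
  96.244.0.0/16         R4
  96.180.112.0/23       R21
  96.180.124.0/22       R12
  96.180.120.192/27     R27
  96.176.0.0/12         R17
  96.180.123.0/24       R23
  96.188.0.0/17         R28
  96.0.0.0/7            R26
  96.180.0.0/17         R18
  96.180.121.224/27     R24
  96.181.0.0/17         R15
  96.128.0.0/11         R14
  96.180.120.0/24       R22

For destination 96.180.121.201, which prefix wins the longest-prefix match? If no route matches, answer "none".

Entries matching 96.180.121.201:
  96.0.0.0/7 (96.0.0.0 - 97.255.255.255)
  96.176.0.0/12 (96.176.0.0 - 96.191.255.255)
  96.180.0.0/17 (96.180.0.0 - 96.180.127.255)
Most specific is 96.180.0.0/17.

96.180.0.0/17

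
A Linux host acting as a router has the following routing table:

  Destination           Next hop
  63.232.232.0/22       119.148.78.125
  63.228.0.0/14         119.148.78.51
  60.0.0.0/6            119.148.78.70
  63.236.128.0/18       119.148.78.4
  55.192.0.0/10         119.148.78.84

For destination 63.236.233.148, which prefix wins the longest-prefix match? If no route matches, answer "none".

60.0.0.0/6

Entries matching 63.236.233.148:
  60.0.0.0/6 (60.0.0.0 - 63.255.255.255)
Most specific is 60.0.0.0/6.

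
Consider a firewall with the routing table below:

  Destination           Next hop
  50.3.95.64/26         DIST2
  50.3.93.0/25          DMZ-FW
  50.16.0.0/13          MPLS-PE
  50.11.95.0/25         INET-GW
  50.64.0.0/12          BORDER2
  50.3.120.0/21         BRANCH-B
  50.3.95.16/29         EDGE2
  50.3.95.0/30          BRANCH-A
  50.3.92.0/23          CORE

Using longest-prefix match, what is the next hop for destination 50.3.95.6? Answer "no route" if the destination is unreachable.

No entry's prefix contains 50.3.95.6; there is no default route.

no route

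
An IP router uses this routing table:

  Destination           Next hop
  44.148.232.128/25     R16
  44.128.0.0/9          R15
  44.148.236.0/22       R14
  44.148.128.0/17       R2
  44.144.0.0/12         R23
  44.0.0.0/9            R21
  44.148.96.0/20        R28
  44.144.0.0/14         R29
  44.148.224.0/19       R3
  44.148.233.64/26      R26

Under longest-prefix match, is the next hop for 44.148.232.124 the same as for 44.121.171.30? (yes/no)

44.148.232.124: longest match 44.148.224.0/19 -> R3
44.121.171.30: longest match 44.0.0.0/9 -> R21

no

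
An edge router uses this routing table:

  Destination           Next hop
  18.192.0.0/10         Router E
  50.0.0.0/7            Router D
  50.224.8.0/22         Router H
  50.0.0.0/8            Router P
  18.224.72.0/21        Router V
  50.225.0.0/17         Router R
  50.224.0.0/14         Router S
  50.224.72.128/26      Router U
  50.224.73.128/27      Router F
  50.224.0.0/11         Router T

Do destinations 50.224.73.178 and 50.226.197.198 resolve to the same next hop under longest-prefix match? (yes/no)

50.224.73.178: longest match 50.224.0.0/14 -> Router S
50.226.197.198: longest match 50.224.0.0/14 -> Router S

yes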